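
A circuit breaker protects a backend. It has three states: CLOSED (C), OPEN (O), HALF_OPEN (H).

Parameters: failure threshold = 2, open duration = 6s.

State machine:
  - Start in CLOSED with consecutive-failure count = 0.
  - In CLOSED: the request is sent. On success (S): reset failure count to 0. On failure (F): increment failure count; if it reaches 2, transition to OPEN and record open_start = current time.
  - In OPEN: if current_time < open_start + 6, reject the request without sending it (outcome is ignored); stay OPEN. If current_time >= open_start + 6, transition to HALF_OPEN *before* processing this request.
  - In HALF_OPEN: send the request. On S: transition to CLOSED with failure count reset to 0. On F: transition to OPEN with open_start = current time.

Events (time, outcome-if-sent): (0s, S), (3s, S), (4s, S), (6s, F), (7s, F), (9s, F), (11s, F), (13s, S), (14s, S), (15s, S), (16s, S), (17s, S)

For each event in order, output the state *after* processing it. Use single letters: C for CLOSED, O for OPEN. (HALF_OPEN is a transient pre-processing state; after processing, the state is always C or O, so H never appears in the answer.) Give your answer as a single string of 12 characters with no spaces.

State after each event:
  event#1 t=0s outcome=S: state=CLOSED
  event#2 t=3s outcome=S: state=CLOSED
  event#3 t=4s outcome=S: state=CLOSED
  event#4 t=6s outcome=F: state=CLOSED
  event#5 t=7s outcome=F: state=OPEN
  event#6 t=9s outcome=F: state=OPEN
  event#7 t=11s outcome=F: state=OPEN
  event#8 t=13s outcome=S: state=CLOSED
  event#9 t=14s outcome=S: state=CLOSED
  event#10 t=15s outcome=S: state=CLOSED
  event#11 t=16s outcome=S: state=CLOSED
  event#12 t=17s outcome=S: state=CLOSED

Answer: CCCCOOOCCCCC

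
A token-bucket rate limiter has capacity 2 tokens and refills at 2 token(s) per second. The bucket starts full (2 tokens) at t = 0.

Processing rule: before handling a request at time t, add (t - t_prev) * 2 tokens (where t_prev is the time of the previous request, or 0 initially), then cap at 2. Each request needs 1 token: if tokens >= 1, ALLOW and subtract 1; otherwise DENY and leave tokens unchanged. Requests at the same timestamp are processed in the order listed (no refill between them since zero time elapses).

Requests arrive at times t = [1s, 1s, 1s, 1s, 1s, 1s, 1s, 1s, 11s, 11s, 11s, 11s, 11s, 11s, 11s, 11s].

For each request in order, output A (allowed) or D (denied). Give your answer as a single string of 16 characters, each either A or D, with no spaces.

Answer: AADDDDDDAADDDDDD

Derivation:
Simulating step by step:
  req#1 t=1s: ALLOW
  req#2 t=1s: ALLOW
  req#3 t=1s: DENY
  req#4 t=1s: DENY
  req#5 t=1s: DENY
  req#6 t=1s: DENY
  req#7 t=1s: DENY
  req#8 t=1s: DENY
  req#9 t=11s: ALLOW
  req#10 t=11s: ALLOW
  req#11 t=11s: DENY
  req#12 t=11s: DENY
  req#13 t=11s: DENY
  req#14 t=11s: DENY
  req#15 t=11s: DENY
  req#16 t=11s: DENY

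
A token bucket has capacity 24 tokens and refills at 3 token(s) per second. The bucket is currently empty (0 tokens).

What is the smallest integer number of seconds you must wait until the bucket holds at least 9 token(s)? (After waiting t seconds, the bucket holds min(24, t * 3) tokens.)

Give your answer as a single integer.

Need t * 3 >= 9, so t >= 9/3.
Smallest integer t = ceil(9/3) = 3.

Answer: 3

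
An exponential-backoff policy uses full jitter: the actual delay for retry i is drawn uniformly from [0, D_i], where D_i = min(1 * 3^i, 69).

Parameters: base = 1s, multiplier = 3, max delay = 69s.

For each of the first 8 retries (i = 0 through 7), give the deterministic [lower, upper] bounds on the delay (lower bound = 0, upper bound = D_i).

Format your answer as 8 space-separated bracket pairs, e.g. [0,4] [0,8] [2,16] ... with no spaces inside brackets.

Answer: [0,1] [0,3] [0,9] [0,27] [0,69] [0,69] [0,69] [0,69]

Derivation:
Computing bounds per retry:
  i=0: D_i=min(1*3^0,69)=1, bounds=[0,1]
  i=1: D_i=min(1*3^1,69)=3, bounds=[0,3]
  i=2: D_i=min(1*3^2,69)=9, bounds=[0,9]
  i=3: D_i=min(1*3^3,69)=27, bounds=[0,27]
  i=4: D_i=min(1*3^4,69)=69, bounds=[0,69]
  i=5: D_i=min(1*3^5,69)=69, bounds=[0,69]
  i=6: D_i=min(1*3^6,69)=69, bounds=[0,69]
  i=7: D_i=min(1*3^7,69)=69, bounds=[0,69]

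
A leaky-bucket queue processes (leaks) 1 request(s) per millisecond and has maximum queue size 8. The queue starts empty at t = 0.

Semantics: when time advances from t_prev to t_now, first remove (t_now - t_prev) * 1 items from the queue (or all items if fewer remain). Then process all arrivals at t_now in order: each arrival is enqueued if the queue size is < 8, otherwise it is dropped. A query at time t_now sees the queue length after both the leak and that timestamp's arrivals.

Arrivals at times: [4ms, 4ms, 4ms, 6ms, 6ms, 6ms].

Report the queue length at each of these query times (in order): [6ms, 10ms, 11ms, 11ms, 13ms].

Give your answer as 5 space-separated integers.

Queue lengths at query times:
  query t=6ms: backlog = 4
  query t=10ms: backlog = 0
  query t=11ms: backlog = 0
  query t=11ms: backlog = 0
  query t=13ms: backlog = 0

Answer: 4 0 0 0 0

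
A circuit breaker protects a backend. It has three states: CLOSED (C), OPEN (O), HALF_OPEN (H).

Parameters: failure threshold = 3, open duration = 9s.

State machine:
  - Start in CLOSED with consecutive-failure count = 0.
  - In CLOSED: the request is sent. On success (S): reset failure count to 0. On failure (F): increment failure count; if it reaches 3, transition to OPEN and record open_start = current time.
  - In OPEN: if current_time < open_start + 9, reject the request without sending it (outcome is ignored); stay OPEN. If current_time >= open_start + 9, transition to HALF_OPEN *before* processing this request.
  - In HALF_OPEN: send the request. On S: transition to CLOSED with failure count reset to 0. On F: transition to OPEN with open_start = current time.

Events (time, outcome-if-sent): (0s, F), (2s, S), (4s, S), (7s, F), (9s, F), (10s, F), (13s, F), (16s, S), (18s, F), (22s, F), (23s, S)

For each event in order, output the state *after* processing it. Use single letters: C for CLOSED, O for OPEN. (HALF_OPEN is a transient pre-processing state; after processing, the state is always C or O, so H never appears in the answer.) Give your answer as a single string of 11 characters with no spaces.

State after each event:
  event#1 t=0s outcome=F: state=CLOSED
  event#2 t=2s outcome=S: state=CLOSED
  event#3 t=4s outcome=S: state=CLOSED
  event#4 t=7s outcome=F: state=CLOSED
  event#5 t=9s outcome=F: state=CLOSED
  event#6 t=10s outcome=F: state=OPEN
  event#7 t=13s outcome=F: state=OPEN
  event#8 t=16s outcome=S: state=OPEN
  event#9 t=18s outcome=F: state=OPEN
  event#10 t=22s outcome=F: state=OPEN
  event#11 t=23s outcome=S: state=OPEN

Answer: CCCCCOOOOOO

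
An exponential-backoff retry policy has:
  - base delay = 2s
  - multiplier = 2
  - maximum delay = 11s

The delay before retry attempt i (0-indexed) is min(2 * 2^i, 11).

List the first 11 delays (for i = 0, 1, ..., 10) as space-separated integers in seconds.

Answer: 2 4 8 11 11 11 11 11 11 11 11

Derivation:
Computing each delay:
  i=0: min(2*2^0, 11) = 2
  i=1: min(2*2^1, 11) = 4
  i=2: min(2*2^2, 11) = 8
  i=3: min(2*2^3, 11) = 11
  i=4: min(2*2^4, 11) = 11
  i=5: min(2*2^5, 11) = 11
  i=6: min(2*2^6, 11) = 11
  i=7: min(2*2^7, 11) = 11
  i=8: min(2*2^8, 11) = 11
  i=9: min(2*2^9, 11) = 11
  i=10: min(2*2^10, 11) = 11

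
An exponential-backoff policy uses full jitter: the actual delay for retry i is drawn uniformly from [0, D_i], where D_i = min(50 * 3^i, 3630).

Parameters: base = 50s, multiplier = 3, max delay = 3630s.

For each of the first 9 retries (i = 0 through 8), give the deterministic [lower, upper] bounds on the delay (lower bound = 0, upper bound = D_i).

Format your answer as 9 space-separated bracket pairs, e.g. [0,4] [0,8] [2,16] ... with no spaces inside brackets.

Answer: [0,50] [0,150] [0,450] [0,1350] [0,3630] [0,3630] [0,3630] [0,3630] [0,3630]

Derivation:
Computing bounds per retry:
  i=0: D_i=min(50*3^0,3630)=50, bounds=[0,50]
  i=1: D_i=min(50*3^1,3630)=150, bounds=[0,150]
  i=2: D_i=min(50*3^2,3630)=450, bounds=[0,450]
  i=3: D_i=min(50*3^3,3630)=1350, bounds=[0,1350]
  i=4: D_i=min(50*3^4,3630)=3630, bounds=[0,3630]
  i=5: D_i=min(50*3^5,3630)=3630, bounds=[0,3630]
  i=6: D_i=min(50*3^6,3630)=3630, bounds=[0,3630]
  i=7: D_i=min(50*3^7,3630)=3630, bounds=[0,3630]
  i=8: D_i=min(50*3^8,3630)=3630, bounds=[0,3630]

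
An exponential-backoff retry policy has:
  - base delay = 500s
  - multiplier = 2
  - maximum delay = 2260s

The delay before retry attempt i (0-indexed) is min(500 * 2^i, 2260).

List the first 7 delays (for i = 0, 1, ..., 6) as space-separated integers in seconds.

Answer: 500 1000 2000 2260 2260 2260 2260

Derivation:
Computing each delay:
  i=0: min(500*2^0, 2260) = 500
  i=1: min(500*2^1, 2260) = 1000
  i=2: min(500*2^2, 2260) = 2000
  i=3: min(500*2^3, 2260) = 2260
  i=4: min(500*2^4, 2260) = 2260
  i=5: min(500*2^5, 2260) = 2260
  i=6: min(500*2^6, 2260) = 2260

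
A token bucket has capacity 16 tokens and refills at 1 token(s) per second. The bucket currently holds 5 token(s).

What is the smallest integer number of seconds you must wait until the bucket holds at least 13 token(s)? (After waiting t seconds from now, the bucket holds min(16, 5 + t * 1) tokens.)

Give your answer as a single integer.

Answer: 8

Derivation:
Need 5 + t * 1 >= 13, so t >= 8/1.
Smallest integer t = ceil(8/1) = 8.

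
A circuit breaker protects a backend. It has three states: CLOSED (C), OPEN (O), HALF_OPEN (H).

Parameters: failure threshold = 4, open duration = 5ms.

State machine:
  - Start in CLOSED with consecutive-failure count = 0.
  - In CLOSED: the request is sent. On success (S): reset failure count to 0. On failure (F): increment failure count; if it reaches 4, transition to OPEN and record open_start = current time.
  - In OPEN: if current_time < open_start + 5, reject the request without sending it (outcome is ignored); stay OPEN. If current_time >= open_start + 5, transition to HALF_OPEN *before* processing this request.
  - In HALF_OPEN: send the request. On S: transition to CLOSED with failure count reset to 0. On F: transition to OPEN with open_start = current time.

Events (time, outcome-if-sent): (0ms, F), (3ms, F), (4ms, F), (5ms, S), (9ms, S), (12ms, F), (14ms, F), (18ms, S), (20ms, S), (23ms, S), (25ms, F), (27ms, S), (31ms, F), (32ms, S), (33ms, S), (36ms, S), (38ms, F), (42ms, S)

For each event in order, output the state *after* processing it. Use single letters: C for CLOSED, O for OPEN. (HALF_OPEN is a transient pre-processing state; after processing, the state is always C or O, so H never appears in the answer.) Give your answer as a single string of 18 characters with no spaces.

Answer: CCCCCCCCCCCCCCCCCC

Derivation:
State after each event:
  event#1 t=0ms outcome=F: state=CLOSED
  event#2 t=3ms outcome=F: state=CLOSED
  event#3 t=4ms outcome=F: state=CLOSED
  event#4 t=5ms outcome=S: state=CLOSED
  event#5 t=9ms outcome=S: state=CLOSED
  event#6 t=12ms outcome=F: state=CLOSED
  event#7 t=14ms outcome=F: state=CLOSED
  event#8 t=18ms outcome=S: state=CLOSED
  event#9 t=20ms outcome=S: state=CLOSED
  event#10 t=23ms outcome=S: state=CLOSED
  event#11 t=25ms outcome=F: state=CLOSED
  event#12 t=27ms outcome=S: state=CLOSED
  event#13 t=31ms outcome=F: state=CLOSED
  event#14 t=32ms outcome=S: state=CLOSED
  event#15 t=33ms outcome=S: state=CLOSED
  event#16 t=36ms outcome=S: state=CLOSED
  event#17 t=38ms outcome=F: state=CLOSED
  event#18 t=42ms outcome=S: state=CLOSED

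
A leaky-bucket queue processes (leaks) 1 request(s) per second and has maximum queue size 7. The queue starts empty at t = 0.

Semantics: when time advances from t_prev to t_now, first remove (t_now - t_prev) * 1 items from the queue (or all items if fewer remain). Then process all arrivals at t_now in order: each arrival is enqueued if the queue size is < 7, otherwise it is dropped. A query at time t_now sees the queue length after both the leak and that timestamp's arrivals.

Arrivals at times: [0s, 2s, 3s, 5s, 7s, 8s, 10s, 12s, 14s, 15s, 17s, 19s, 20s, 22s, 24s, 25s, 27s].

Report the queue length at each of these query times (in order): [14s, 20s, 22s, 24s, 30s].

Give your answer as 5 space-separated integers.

Queue lengths at query times:
  query t=14s: backlog = 1
  query t=20s: backlog = 1
  query t=22s: backlog = 1
  query t=24s: backlog = 1
  query t=30s: backlog = 0

Answer: 1 1 1 1 0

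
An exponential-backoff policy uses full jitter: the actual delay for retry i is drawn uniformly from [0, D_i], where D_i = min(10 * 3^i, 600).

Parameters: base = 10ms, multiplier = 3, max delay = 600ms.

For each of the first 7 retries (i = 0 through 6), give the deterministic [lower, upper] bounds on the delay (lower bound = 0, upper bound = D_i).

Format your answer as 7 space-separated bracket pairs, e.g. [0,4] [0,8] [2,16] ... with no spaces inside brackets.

Answer: [0,10] [0,30] [0,90] [0,270] [0,600] [0,600] [0,600]

Derivation:
Computing bounds per retry:
  i=0: D_i=min(10*3^0,600)=10, bounds=[0,10]
  i=1: D_i=min(10*3^1,600)=30, bounds=[0,30]
  i=2: D_i=min(10*3^2,600)=90, bounds=[0,90]
  i=3: D_i=min(10*3^3,600)=270, bounds=[0,270]
  i=4: D_i=min(10*3^4,600)=600, bounds=[0,600]
  i=5: D_i=min(10*3^5,600)=600, bounds=[0,600]
  i=6: D_i=min(10*3^6,600)=600, bounds=[0,600]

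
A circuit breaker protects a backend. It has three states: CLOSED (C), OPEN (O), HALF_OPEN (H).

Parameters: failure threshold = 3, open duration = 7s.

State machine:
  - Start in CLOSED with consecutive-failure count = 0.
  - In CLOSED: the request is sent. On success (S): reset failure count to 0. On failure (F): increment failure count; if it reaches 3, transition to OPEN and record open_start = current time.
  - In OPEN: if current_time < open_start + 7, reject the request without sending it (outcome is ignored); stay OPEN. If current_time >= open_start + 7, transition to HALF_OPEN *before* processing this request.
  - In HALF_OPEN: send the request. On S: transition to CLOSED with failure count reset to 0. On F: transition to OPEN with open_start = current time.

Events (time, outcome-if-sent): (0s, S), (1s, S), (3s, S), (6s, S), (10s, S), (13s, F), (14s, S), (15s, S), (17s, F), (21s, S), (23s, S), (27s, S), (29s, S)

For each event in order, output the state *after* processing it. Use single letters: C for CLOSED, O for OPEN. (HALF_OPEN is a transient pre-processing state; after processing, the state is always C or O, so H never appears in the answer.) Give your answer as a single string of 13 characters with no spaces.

Answer: CCCCCCCCCCCCC

Derivation:
State after each event:
  event#1 t=0s outcome=S: state=CLOSED
  event#2 t=1s outcome=S: state=CLOSED
  event#3 t=3s outcome=S: state=CLOSED
  event#4 t=6s outcome=S: state=CLOSED
  event#5 t=10s outcome=S: state=CLOSED
  event#6 t=13s outcome=F: state=CLOSED
  event#7 t=14s outcome=S: state=CLOSED
  event#8 t=15s outcome=S: state=CLOSED
  event#9 t=17s outcome=F: state=CLOSED
  event#10 t=21s outcome=S: state=CLOSED
  event#11 t=23s outcome=S: state=CLOSED
  event#12 t=27s outcome=S: state=CLOSED
  event#13 t=29s outcome=S: state=CLOSED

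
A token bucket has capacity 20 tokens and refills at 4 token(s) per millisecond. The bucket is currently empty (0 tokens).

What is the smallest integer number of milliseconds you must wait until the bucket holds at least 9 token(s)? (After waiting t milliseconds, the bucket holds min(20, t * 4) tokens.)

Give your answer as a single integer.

Answer: 3

Derivation:
Need t * 4 >= 9, so t >= 9/4.
Smallest integer t = ceil(9/4) = 3.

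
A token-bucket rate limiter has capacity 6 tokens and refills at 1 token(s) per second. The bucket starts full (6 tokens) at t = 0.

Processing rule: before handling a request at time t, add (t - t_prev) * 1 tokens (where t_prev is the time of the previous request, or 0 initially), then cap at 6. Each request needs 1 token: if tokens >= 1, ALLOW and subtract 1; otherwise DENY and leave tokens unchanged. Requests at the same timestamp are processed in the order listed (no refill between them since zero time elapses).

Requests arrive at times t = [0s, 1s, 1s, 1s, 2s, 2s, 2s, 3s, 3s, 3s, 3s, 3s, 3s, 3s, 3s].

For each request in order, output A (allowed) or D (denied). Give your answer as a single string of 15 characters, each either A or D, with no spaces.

Answer: AAAAAAAAADDDDDD

Derivation:
Simulating step by step:
  req#1 t=0s: ALLOW
  req#2 t=1s: ALLOW
  req#3 t=1s: ALLOW
  req#4 t=1s: ALLOW
  req#5 t=2s: ALLOW
  req#6 t=2s: ALLOW
  req#7 t=2s: ALLOW
  req#8 t=3s: ALLOW
  req#9 t=3s: ALLOW
  req#10 t=3s: DENY
  req#11 t=3s: DENY
  req#12 t=3s: DENY
  req#13 t=3s: DENY
  req#14 t=3s: DENY
  req#15 t=3s: DENY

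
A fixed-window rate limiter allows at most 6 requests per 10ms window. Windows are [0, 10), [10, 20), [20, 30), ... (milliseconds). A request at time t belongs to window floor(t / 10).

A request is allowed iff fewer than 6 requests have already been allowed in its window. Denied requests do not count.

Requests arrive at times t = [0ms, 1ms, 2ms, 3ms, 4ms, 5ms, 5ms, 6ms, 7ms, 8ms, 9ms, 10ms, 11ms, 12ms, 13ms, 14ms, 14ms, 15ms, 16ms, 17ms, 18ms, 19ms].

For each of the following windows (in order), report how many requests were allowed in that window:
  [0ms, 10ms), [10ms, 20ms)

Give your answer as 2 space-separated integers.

Answer: 6 6

Derivation:
Processing requests:
  req#1 t=0ms (window 0): ALLOW
  req#2 t=1ms (window 0): ALLOW
  req#3 t=2ms (window 0): ALLOW
  req#4 t=3ms (window 0): ALLOW
  req#5 t=4ms (window 0): ALLOW
  req#6 t=5ms (window 0): ALLOW
  req#7 t=5ms (window 0): DENY
  req#8 t=6ms (window 0): DENY
  req#9 t=7ms (window 0): DENY
  req#10 t=8ms (window 0): DENY
  req#11 t=9ms (window 0): DENY
  req#12 t=10ms (window 1): ALLOW
  req#13 t=11ms (window 1): ALLOW
  req#14 t=12ms (window 1): ALLOW
  req#15 t=13ms (window 1): ALLOW
  req#16 t=14ms (window 1): ALLOW
  req#17 t=14ms (window 1): ALLOW
  req#18 t=15ms (window 1): DENY
  req#19 t=16ms (window 1): DENY
  req#20 t=17ms (window 1): DENY
  req#21 t=18ms (window 1): DENY
  req#22 t=19ms (window 1): DENY

Allowed counts by window: 6 6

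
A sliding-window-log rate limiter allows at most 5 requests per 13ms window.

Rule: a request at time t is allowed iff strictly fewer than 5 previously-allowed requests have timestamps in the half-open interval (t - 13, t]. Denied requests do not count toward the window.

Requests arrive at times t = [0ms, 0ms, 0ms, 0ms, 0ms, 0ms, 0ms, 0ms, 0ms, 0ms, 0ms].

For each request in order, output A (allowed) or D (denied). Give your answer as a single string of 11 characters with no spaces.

Answer: AAAAADDDDDD

Derivation:
Tracking allowed requests in the window:
  req#1 t=0ms: ALLOW
  req#2 t=0ms: ALLOW
  req#3 t=0ms: ALLOW
  req#4 t=0ms: ALLOW
  req#5 t=0ms: ALLOW
  req#6 t=0ms: DENY
  req#7 t=0ms: DENY
  req#8 t=0ms: DENY
  req#9 t=0ms: DENY
  req#10 t=0ms: DENY
  req#11 t=0ms: DENY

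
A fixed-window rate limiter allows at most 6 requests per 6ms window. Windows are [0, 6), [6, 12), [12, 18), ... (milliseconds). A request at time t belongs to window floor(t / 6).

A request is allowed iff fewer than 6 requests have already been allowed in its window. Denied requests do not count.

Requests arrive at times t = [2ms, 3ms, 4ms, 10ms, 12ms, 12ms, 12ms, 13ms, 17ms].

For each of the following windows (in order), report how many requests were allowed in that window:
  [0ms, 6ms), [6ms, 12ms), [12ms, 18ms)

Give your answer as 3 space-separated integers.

Processing requests:
  req#1 t=2ms (window 0): ALLOW
  req#2 t=3ms (window 0): ALLOW
  req#3 t=4ms (window 0): ALLOW
  req#4 t=10ms (window 1): ALLOW
  req#5 t=12ms (window 2): ALLOW
  req#6 t=12ms (window 2): ALLOW
  req#7 t=12ms (window 2): ALLOW
  req#8 t=13ms (window 2): ALLOW
  req#9 t=17ms (window 2): ALLOW

Allowed counts by window: 3 1 5

Answer: 3 1 5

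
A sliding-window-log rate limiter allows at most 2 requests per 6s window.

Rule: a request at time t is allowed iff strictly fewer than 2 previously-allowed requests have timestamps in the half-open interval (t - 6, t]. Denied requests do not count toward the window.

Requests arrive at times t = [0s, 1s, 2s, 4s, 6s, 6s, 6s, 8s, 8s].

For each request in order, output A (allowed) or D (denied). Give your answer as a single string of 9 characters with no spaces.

Answer: AADDADDAD

Derivation:
Tracking allowed requests in the window:
  req#1 t=0s: ALLOW
  req#2 t=1s: ALLOW
  req#3 t=2s: DENY
  req#4 t=4s: DENY
  req#5 t=6s: ALLOW
  req#6 t=6s: DENY
  req#7 t=6s: DENY
  req#8 t=8s: ALLOW
  req#9 t=8s: DENY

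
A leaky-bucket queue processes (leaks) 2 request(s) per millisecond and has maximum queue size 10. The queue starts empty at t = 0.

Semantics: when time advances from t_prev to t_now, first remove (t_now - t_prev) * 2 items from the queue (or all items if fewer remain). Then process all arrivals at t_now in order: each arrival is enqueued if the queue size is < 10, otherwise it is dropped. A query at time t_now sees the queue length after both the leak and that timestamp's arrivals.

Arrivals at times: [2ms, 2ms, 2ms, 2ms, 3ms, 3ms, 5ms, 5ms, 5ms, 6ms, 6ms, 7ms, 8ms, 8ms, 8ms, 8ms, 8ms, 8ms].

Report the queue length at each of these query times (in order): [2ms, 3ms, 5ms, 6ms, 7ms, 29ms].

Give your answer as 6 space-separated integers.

Answer: 4 4 3 3 2 0

Derivation:
Queue lengths at query times:
  query t=2ms: backlog = 4
  query t=3ms: backlog = 4
  query t=5ms: backlog = 3
  query t=6ms: backlog = 3
  query t=7ms: backlog = 2
  query t=29ms: backlog = 0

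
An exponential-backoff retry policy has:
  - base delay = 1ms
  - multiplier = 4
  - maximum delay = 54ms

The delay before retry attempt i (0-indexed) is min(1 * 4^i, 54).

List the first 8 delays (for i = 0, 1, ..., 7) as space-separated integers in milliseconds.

Answer: 1 4 16 54 54 54 54 54

Derivation:
Computing each delay:
  i=0: min(1*4^0, 54) = 1
  i=1: min(1*4^1, 54) = 4
  i=2: min(1*4^2, 54) = 16
  i=3: min(1*4^3, 54) = 54
  i=4: min(1*4^4, 54) = 54
  i=5: min(1*4^5, 54) = 54
  i=6: min(1*4^6, 54) = 54
  i=7: min(1*4^7, 54) = 54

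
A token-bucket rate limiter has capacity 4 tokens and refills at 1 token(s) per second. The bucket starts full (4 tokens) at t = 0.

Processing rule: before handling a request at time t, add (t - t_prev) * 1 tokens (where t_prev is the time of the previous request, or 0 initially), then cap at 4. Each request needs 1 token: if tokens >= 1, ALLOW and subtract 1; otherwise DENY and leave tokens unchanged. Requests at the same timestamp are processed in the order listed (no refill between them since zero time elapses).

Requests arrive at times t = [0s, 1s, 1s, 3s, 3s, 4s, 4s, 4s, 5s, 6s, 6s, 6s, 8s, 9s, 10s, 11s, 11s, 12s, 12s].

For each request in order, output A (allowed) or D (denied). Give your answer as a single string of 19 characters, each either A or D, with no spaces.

Simulating step by step:
  req#1 t=0s: ALLOW
  req#2 t=1s: ALLOW
  req#3 t=1s: ALLOW
  req#4 t=3s: ALLOW
  req#5 t=3s: ALLOW
  req#6 t=4s: ALLOW
  req#7 t=4s: ALLOW
  req#8 t=4s: ALLOW
  req#9 t=5s: ALLOW
  req#10 t=6s: ALLOW
  req#11 t=6s: DENY
  req#12 t=6s: DENY
  req#13 t=8s: ALLOW
  req#14 t=9s: ALLOW
  req#15 t=10s: ALLOW
  req#16 t=11s: ALLOW
  req#17 t=11s: ALLOW
  req#18 t=12s: ALLOW
  req#19 t=12s: DENY

Answer: AAAAAAAAAADDAAAAAAD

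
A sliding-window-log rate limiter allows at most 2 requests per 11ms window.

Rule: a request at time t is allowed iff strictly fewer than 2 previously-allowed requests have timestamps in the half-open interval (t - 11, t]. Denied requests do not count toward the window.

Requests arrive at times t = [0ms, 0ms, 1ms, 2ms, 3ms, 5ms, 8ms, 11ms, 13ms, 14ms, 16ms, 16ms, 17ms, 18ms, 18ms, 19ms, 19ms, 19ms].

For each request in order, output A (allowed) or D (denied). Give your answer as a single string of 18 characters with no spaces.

Answer: AADDDDDAADDDDDDDDD

Derivation:
Tracking allowed requests in the window:
  req#1 t=0ms: ALLOW
  req#2 t=0ms: ALLOW
  req#3 t=1ms: DENY
  req#4 t=2ms: DENY
  req#5 t=3ms: DENY
  req#6 t=5ms: DENY
  req#7 t=8ms: DENY
  req#8 t=11ms: ALLOW
  req#9 t=13ms: ALLOW
  req#10 t=14ms: DENY
  req#11 t=16ms: DENY
  req#12 t=16ms: DENY
  req#13 t=17ms: DENY
  req#14 t=18ms: DENY
  req#15 t=18ms: DENY
  req#16 t=19ms: DENY
  req#17 t=19ms: DENY
  req#18 t=19ms: DENY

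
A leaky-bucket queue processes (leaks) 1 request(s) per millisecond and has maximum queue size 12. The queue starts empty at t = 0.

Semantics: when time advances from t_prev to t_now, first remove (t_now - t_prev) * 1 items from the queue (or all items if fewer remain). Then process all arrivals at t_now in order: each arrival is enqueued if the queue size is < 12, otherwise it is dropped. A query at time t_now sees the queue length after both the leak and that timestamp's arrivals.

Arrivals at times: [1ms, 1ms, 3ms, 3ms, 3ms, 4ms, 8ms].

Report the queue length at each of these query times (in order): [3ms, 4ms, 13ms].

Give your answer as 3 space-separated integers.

Answer: 3 3 0

Derivation:
Queue lengths at query times:
  query t=3ms: backlog = 3
  query t=4ms: backlog = 3
  query t=13ms: backlog = 0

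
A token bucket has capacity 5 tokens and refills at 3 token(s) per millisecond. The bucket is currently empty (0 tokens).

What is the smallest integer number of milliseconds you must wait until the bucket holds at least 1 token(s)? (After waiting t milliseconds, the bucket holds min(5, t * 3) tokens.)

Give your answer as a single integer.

Answer: 1

Derivation:
Need t * 3 >= 1, so t >= 1/3.
Smallest integer t = ceil(1/3) = 1.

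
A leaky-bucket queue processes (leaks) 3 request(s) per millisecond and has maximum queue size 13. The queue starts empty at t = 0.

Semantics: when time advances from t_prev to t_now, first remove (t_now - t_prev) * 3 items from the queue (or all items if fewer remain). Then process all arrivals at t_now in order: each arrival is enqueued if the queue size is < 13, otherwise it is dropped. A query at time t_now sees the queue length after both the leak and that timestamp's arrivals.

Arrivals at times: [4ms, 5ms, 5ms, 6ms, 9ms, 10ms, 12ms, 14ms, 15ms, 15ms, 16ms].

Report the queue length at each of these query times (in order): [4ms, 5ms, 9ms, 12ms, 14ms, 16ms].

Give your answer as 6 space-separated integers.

Answer: 1 2 1 1 1 1

Derivation:
Queue lengths at query times:
  query t=4ms: backlog = 1
  query t=5ms: backlog = 2
  query t=9ms: backlog = 1
  query t=12ms: backlog = 1
  query t=14ms: backlog = 1
  query t=16ms: backlog = 1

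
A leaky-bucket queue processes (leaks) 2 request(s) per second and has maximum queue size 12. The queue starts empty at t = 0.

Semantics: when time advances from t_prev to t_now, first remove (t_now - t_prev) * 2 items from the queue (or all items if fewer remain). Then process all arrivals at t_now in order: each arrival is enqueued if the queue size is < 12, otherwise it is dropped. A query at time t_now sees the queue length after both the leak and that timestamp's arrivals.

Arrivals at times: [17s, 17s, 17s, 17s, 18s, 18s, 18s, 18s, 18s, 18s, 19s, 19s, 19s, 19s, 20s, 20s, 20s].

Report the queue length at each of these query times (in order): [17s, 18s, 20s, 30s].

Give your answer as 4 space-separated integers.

Queue lengths at query times:
  query t=17s: backlog = 4
  query t=18s: backlog = 8
  query t=20s: backlog = 11
  query t=30s: backlog = 0

Answer: 4 8 11 0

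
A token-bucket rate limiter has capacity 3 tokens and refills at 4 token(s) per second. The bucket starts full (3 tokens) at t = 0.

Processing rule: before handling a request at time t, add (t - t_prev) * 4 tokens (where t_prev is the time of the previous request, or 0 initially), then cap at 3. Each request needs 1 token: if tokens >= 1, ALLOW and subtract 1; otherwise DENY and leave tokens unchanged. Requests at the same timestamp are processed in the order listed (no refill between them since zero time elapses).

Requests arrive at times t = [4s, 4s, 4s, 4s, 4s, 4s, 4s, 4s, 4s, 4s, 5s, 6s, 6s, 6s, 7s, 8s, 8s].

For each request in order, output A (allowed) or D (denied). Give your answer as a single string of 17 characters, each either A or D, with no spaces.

Simulating step by step:
  req#1 t=4s: ALLOW
  req#2 t=4s: ALLOW
  req#3 t=4s: ALLOW
  req#4 t=4s: DENY
  req#5 t=4s: DENY
  req#6 t=4s: DENY
  req#7 t=4s: DENY
  req#8 t=4s: DENY
  req#9 t=4s: DENY
  req#10 t=4s: DENY
  req#11 t=5s: ALLOW
  req#12 t=6s: ALLOW
  req#13 t=6s: ALLOW
  req#14 t=6s: ALLOW
  req#15 t=7s: ALLOW
  req#16 t=8s: ALLOW
  req#17 t=8s: ALLOW

Answer: AAADDDDDDDAAAAAAA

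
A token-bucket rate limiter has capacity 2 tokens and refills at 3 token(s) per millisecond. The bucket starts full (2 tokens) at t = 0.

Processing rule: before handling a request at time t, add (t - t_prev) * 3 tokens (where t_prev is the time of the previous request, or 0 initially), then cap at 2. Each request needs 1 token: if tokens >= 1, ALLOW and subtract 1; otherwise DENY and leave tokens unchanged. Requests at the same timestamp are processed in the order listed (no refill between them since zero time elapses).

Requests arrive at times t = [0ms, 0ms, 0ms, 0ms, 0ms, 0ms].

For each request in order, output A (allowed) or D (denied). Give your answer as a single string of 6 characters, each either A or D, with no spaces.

Simulating step by step:
  req#1 t=0ms: ALLOW
  req#2 t=0ms: ALLOW
  req#3 t=0ms: DENY
  req#4 t=0ms: DENY
  req#5 t=0ms: DENY
  req#6 t=0ms: DENY

Answer: AADDDD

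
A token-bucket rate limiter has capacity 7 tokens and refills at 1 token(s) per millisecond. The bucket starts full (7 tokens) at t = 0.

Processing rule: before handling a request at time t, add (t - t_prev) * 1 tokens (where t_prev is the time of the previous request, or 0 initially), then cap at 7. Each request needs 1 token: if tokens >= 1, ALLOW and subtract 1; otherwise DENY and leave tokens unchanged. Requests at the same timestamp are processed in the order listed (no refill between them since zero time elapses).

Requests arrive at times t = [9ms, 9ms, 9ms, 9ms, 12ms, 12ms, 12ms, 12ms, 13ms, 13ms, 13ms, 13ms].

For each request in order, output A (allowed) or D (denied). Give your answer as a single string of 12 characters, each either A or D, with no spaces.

Answer: AAAAAAAAAAAD

Derivation:
Simulating step by step:
  req#1 t=9ms: ALLOW
  req#2 t=9ms: ALLOW
  req#3 t=9ms: ALLOW
  req#4 t=9ms: ALLOW
  req#5 t=12ms: ALLOW
  req#6 t=12ms: ALLOW
  req#7 t=12ms: ALLOW
  req#8 t=12ms: ALLOW
  req#9 t=13ms: ALLOW
  req#10 t=13ms: ALLOW
  req#11 t=13ms: ALLOW
  req#12 t=13ms: DENY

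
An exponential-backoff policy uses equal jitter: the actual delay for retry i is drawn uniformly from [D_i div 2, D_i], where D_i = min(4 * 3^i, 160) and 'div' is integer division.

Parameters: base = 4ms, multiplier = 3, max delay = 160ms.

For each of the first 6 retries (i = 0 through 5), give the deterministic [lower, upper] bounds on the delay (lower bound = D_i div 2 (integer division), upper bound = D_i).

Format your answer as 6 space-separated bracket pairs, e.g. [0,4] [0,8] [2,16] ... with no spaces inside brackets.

Computing bounds per retry:
  i=0: D_i=min(4*3^0,160)=4, bounds=[2,4]
  i=1: D_i=min(4*3^1,160)=12, bounds=[6,12]
  i=2: D_i=min(4*3^2,160)=36, bounds=[18,36]
  i=3: D_i=min(4*3^3,160)=108, bounds=[54,108]
  i=4: D_i=min(4*3^4,160)=160, bounds=[80,160]
  i=5: D_i=min(4*3^5,160)=160, bounds=[80,160]

Answer: [2,4] [6,12] [18,36] [54,108] [80,160] [80,160]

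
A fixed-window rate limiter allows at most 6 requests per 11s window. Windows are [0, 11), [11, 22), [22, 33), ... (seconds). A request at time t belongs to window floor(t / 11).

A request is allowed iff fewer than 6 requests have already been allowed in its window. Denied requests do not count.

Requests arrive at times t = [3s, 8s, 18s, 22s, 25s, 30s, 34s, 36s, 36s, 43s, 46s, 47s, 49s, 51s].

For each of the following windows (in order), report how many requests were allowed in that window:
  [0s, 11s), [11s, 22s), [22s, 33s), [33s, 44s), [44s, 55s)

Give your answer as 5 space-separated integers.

Answer: 2 1 3 4 4

Derivation:
Processing requests:
  req#1 t=3s (window 0): ALLOW
  req#2 t=8s (window 0): ALLOW
  req#3 t=18s (window 1): ALLOW
  req#4 t=22s (window 2): ALLOW
  req#5 t=25s (window 2): ALLOW
  req#6 t=30s (window 2): ALLOW
  req#7 t=34s (window 3): ALLOW
  req#8 t=36s (window 3): ALLOW
  req#9 t=36s (window 3): ALLOW
  req#10 t=43s (window 3): ALLOW
  req#11 t=46s (window 4): ALLOW
  req#12 t=47s (window 4): ALLOW
  req#13 t=49s (window 4): ALLOW
  req#14 t=51s (window 4): ALLOW

Allowed counts by window: 2 1 3 4 4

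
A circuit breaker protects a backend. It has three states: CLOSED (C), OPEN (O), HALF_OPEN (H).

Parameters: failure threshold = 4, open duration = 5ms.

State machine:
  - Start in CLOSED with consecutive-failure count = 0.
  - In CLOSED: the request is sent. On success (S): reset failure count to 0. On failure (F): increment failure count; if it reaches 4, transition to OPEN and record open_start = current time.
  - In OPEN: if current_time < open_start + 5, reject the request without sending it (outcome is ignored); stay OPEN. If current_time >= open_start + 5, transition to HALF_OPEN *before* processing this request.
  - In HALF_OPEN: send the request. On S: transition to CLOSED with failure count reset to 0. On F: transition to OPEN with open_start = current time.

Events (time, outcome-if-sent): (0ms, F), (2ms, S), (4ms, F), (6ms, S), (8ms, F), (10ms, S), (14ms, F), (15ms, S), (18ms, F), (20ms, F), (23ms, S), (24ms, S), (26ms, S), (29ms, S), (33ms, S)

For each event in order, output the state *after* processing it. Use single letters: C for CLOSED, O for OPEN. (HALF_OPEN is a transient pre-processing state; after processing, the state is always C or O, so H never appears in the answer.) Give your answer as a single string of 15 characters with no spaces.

State after each event:
  event#1 t=0ms outcome=F: state=CLOSED
  event#2 t=2ms outcome=S: state=CLOSED
  event#3 t=4ms outcome=F: state=CLOSED
  event#4 t=6ms outcome=S: state=CLOSED
  event#5 t=8ms outcome=F: state=CLOSED
  event#6 t=10ms outcome=S: state=CLOSED
  event#7 t=14ms outcome=F: state=CLOSED
  event#8 t=15ms outcome=S: state=CLOSED
  event#9 t=18ms outcome=F: state=CLOSED
  event#10 t=20ms outcome=F: state=CLOSED
  event#11 t=23ms outcome=S: state=CLOSED
  event#12 t=24ms outcome=S: state=CLOSED
  event#13 t=26ms outcome=S: state=CLOSED
  event#14 t=29ms outcome=S: state=CLOSED
  event#15 t=33ms outcome=S: state=CLOSED

Answer: CCCCCCCCCCCCCCC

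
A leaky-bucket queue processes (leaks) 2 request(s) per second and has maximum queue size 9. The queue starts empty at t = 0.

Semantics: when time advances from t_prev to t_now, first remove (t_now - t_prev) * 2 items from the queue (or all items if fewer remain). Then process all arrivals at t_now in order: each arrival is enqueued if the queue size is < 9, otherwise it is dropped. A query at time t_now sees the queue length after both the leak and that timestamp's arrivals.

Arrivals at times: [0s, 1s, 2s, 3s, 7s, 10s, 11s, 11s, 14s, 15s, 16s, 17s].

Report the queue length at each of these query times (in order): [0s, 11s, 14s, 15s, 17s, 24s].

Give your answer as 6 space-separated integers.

Queue lengths at query times:
  query t=0s: backlog = 1
  query t=11s: backlog = 2
  query t=14s: backlog = 1
  query t=15s: backlog = 1
  query t=17s: backlog = 1
  query t=24s: backlog = 0

Answer: 1 2 1 1 1 0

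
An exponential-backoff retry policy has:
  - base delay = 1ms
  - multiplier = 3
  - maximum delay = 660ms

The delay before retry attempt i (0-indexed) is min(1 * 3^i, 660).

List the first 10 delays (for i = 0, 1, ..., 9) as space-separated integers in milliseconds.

Answer: 1 3 9 27 81 243 660 660 660 660

Derivation:
Computing each delay:
  i=0: min(1*3^0, 660) = 1
  i=1: min(1*3^1, 660) = 3
  i=2: min(1*3^2, 660) = 9
  i=3: min(1*3^3, 660) = 27
  i=4: min(1*3^4, 660) = 81
  i=5: min(1*3^5, 660) = 243
  i=6: min(1*3^6, 660) = 660
  i=7: min(1*3^7, 660) = 660
  i=8: min(1*3^8, 660) = 660
  i=9: min(1*3^9, 660) = 660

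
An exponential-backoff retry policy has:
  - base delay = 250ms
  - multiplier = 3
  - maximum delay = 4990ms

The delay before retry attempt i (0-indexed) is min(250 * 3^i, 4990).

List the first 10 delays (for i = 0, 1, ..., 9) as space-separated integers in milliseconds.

Computing each delay:
  i=0: min(250*3^0, 4990) = 250
  i=1: min(250*3^1, 4990) = 750
  i=2: min(250*3^2, 4990) = 2250
  i=3: min(250*3^3, 4990) = 4990
  i=4: min(250*3^4, 4990) = 4990
  i=5: min(250*3^5, 4990) = 4990
  i=6: min(250*3^6, 4990) = 4990
  i=7: min(250*3^7, 4990) = 4990
  i=8: min(250*3^8, 4990) = 4990
  i=9: min(250*3^9, 4990) = 4990

Answer: 250 750 2250 4990 4990 4990 4990 4990 4990 4990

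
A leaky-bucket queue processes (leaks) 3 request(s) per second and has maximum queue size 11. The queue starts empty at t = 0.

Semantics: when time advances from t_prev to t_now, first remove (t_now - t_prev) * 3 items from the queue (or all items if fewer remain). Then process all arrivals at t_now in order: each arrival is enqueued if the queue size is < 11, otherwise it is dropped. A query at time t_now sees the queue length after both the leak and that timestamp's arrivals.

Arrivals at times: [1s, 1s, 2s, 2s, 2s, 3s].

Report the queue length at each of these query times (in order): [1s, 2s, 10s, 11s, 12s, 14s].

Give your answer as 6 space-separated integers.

Answer: 2 3 0 0 0 0

Derivation:
Queue lengths at query times:
  query t=1s: backlog = 2
  query t=2s: backlog = 3
  query t=10s: backlog = 0
  query t=11s: backlog = 0
  query t=12s: backlog = 0
  query t=14s: backlog = 0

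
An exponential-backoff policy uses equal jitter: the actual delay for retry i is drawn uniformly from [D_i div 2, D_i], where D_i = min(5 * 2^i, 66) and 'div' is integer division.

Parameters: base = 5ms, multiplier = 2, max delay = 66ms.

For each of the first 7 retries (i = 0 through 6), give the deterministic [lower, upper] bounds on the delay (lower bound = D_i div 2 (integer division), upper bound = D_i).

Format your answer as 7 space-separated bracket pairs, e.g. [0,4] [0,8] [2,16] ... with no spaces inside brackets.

Answer: [2,5] [5,10] [10,20] [20,40] [33,66] [33,66] [33,66]

Derivation:
Computing bounds per retry:
  i=0: D_i=min(5*2^0,66)=5, bounds=[2,5]
  i=1: D_i=min(5*2^1,66)=10, bounds=[5,10]
  i=2: D_i=min(5*2^2,66)=20, bounds=[10,20]
  i=3: D_i=min(5*2^3,66)=40, bounds=[20,40]
  i=4: D_i=min(5*2^4,66)=66, bounds=[33,66]
  i=5: D_i=min(5*2^5,66)=66, bounds=[33,66]
  i=6: D_i=min(5*2^6,66)=66, bounds=[33,66]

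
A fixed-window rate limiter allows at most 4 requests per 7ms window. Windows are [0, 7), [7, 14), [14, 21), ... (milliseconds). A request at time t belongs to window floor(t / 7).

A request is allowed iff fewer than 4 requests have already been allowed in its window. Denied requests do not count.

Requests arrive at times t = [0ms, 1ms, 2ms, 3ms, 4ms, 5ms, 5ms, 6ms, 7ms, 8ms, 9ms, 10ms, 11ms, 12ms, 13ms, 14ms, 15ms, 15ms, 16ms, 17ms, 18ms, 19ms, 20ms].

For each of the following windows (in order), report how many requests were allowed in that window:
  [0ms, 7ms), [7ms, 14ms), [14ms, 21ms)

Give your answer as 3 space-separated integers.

Answer: 4 4 4

Derivation:
Processing requests:
  req#1 t=0ms (window 0): ALLOW
  req#2 t=1ms (window 0): ALLOW
  req#3 t=2ms (window 0): ALLOW
  req#4 t=3ms (window 0): ALLOW
  req#5 t=4ms (window 0): DENY
  req#6 t=5ms (window 0): DENY
  req#7 t=5ms (window 0): DENY
  req#8 t=6ms (window 0): DENY
  req#9 t=7ms (window 1): ALLOW
  req#10 t=8ms (window 1): ALLOW
  req#11 t=9ms (window 1): ALLOW
  req#12 t=10ms (window 1): ALLOW
  req#13 t=11ms (window 1): DENY
  req#14 t=12ms (window 1): DENY
  req#15 t=13ms (window 1): DENY
  req#16 t=14ms (window 2): ALLOW
  req#17 t=15ms (window 2): ALLOW
  req#18 t=15ms (window 2): ALLOW
  req#19 t=16ms (window 2): ALLOW
  req#20 t=17ms (window 2): DENY
  req#21 t=18ms (window 2): DENY
  req#22 t=19ms (window 2): DENY
  req#23 t=20ms (window 2): DENY

Allowed counts by window: 4 4 4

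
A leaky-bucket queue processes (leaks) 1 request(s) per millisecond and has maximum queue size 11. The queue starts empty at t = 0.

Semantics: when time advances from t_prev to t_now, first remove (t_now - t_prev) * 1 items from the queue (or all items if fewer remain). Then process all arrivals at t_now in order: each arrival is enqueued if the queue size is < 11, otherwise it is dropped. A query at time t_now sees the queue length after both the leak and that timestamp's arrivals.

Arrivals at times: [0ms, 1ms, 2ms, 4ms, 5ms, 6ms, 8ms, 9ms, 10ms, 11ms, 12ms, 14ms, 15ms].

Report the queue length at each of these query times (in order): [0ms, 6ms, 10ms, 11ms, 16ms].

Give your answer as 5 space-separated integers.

Answer: 1 1 1 1 0

Derivation:
Queue lengths at query times:
  query t=0ms: backlog = 1
  query t=6ms: backlog = 1
  query t=10ms: backlog = 1
  query t=11ms: backlog = 1
  query t=16ms: backlog = 0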